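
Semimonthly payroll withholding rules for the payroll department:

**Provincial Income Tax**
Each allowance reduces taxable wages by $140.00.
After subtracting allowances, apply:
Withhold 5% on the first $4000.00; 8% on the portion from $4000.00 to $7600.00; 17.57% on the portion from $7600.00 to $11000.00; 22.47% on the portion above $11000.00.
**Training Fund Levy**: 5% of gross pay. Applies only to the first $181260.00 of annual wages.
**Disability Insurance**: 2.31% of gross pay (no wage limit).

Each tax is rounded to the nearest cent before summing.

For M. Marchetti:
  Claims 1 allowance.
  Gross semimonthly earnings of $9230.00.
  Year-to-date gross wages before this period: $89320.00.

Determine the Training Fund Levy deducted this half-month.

Training Fund Levy: 5% × $9230.00 = $461.50

$461.50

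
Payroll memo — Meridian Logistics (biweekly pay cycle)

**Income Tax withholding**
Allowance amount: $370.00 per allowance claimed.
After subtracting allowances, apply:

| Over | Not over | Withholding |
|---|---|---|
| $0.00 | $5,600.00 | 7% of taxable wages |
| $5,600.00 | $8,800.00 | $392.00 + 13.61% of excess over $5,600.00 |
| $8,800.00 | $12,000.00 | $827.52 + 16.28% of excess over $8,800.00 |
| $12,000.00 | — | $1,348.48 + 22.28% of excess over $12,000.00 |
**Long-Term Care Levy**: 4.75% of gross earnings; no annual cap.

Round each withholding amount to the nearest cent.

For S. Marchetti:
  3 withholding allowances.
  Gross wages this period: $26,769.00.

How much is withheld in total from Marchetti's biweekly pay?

Income Tax: taxable = $26,769.00 − 3×$370.00 = $25,659.00
  $1,348.48 + 22.28% × ($25,659.00 − $12,000.00) = $1,348.48 + 22.28% × $13,659.00 = $4,391.71
Long-Term Care Levy: 4.75% × $26,769.00 = $1,271.53
Total: $4,391.71 + $1,271.53 = $5,663.24

$5,663.24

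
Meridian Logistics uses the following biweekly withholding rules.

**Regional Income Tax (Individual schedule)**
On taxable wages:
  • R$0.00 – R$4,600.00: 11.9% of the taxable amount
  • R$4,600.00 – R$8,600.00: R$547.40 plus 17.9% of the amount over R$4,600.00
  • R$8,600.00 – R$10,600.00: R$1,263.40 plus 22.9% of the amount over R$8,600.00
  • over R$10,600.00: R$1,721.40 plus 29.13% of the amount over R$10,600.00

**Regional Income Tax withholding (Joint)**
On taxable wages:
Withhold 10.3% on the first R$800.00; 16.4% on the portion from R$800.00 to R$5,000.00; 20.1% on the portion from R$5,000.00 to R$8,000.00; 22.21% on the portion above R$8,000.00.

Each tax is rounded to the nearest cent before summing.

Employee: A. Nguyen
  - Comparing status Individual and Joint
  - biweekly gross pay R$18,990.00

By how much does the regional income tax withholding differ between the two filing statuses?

R$350.33

Regional Income Tax (Individual): taxable = R$18,990.00
  R$1,721.40 + 29.13% × (R$18,990.00 − R$10,600.00) = R$1,721.40 + 29.13% × R$8,390.00 = R$4,165.41
Regional Income Tax (Joint): taxable = R$18,990.00
  R$1,374.20 + 22.21% × (R$18,990.00 − R$8,000.00) = R$1,374.20 + 22.21% × R$10,990.00 = R$3,815.08
Difference: |R$4,165.41 − R$3,815.08| = R$350.33 (higher under Individual)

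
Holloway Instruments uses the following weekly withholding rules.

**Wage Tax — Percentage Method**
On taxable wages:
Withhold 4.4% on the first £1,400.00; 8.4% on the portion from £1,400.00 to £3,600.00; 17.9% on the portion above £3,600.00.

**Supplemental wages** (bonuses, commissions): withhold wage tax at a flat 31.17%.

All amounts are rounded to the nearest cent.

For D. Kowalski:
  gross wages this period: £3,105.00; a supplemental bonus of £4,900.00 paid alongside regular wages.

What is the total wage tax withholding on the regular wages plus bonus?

£1,732.15

Wage Tax: taxable = £3,105.00
  £61.60 + 8.4% × (£3,105.00 − £1,400.00) = £61.60 + 8.4% × £1,705.00 = £204.82
Supplemental (31.17% flat on bonus): 31.17% × £4,900.00 = £1,527.33
Total wage tax: £204.82 + £1,527.33 = £1,732.15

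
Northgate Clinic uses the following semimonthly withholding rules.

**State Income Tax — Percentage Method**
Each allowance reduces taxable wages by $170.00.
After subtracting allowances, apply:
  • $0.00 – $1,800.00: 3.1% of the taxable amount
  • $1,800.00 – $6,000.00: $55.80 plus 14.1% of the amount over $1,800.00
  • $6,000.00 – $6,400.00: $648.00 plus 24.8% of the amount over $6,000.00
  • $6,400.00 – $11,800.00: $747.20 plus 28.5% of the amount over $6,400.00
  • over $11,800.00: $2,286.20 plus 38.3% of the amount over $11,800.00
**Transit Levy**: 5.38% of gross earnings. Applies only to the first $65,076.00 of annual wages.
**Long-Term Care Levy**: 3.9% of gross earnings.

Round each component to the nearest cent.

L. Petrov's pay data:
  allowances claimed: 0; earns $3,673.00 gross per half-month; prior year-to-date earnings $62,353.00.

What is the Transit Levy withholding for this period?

$146.50

Transit Levy: cap $65,076.00 − YTD $62,353.00 = $2,723.00 subject; 5.38% × $2,723.00 = $146.50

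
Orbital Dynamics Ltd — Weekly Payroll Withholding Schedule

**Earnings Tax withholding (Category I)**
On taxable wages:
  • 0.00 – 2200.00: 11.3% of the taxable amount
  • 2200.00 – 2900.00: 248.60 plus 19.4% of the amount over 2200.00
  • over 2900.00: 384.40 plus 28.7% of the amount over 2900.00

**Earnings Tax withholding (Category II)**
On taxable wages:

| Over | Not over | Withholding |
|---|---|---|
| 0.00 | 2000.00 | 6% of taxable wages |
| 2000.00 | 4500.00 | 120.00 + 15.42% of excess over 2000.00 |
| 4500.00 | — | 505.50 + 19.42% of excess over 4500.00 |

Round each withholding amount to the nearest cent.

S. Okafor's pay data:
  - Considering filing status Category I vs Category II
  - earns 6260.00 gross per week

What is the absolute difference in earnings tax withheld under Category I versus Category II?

Earnings Tax (Category I): taxable = 6260.00
  384.40 + 28.7% × (6260.00 − 2900.00) = 384.40 + 28.7% × 3360.00 = 1348.72
Earnings Tax (Category II): taxable = 6260.00
  505.50 + 19.42% × (6260.00 − 4500.00) = 505.50 + 19.42% × 1760.00 = 847.29
Difference: |1348.72 − 847.29| = 501.43 (higher under Category I)

501.43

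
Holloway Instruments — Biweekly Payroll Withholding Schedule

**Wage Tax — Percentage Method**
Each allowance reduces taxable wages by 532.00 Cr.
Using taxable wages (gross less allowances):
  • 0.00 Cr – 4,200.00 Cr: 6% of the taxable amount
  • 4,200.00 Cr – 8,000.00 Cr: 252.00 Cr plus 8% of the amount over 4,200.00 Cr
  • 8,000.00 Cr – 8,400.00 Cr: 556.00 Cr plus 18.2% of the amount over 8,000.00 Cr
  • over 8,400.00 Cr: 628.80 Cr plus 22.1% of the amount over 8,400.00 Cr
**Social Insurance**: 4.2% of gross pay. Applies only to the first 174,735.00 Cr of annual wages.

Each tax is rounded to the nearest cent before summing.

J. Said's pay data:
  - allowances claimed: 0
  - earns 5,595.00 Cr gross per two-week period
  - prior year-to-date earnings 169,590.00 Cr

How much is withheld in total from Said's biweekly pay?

579.69 Cr

Wage Tax: taxable = 5,595.00 Cr
  252.00 Cr + 8% × (5,595.00 Cr − 4,200.00 Cr) = 252.00 Cr + 8% × 1,395.00 Cr = 363.60 Cr
Social Insurance: cap 174,735.00 Cr − YTD 169,590.00 Cr = 5,145.00 Cr subject; 4.2% × 5,145.00 Cr = 216.09 Cr
Total: 363.60 Cr + 216.09 Cr = 579.69 Cr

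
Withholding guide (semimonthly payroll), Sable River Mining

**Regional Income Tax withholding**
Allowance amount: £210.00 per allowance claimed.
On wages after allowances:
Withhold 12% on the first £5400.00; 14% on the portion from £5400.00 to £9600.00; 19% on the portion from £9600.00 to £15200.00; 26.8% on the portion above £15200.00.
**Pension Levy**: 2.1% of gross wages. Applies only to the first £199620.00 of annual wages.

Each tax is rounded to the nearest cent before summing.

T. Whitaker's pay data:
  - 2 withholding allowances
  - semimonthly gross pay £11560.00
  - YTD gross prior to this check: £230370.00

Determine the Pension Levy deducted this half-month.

£0.00

Pension Levy: YTD £230370.00 ≥ cap £199620.00 → £0.00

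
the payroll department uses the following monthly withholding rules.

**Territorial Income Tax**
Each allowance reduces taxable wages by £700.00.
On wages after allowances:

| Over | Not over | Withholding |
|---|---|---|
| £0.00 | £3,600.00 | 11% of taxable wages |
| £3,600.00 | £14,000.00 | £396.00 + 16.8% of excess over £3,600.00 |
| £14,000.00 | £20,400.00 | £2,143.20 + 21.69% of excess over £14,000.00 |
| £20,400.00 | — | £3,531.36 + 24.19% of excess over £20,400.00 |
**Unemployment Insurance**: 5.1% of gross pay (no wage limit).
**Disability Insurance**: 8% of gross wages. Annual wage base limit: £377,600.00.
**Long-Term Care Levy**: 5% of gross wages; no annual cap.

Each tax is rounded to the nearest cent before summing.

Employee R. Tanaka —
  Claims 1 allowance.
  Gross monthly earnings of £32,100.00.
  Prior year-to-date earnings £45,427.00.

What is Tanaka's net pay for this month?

£20,097.64

Territorial Income Tax: taxable = £32,100.00 − 1×£700.00 = £31,400.00
  £3,531.36 + 24.19% × (£31,400.00 − £20,400.00) = £3,531.36 + 24.19% × £11,000.00 = £6,192.26
Unemployment Insurance: 5.1% × £32,100.00 = £1,637.10
Disability Insurance: 8% × £32,100.00 = £2,568.00
Long-Term Care Levy: 5% × £32,100.00 = £1,605.00
Total withheld: £6,192.26 + £1,637.10 + £2,568.00 + £1,605.00 = £12,002.36
Net pay: £32,100.00 − £12,002.36 = £20,097.64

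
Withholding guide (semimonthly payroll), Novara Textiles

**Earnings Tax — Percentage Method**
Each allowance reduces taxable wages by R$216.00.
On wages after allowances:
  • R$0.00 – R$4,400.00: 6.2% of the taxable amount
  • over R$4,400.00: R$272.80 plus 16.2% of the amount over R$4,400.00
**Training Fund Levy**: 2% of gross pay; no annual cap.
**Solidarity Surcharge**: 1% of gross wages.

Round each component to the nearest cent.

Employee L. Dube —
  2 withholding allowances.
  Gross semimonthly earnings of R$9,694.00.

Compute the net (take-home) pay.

Earnings Tax: taxable = R$9,694.00 − 2×R$216.00 = R$9,262.00
  R$272.80 + 16.2% × (R$9,262.00 − R$4,400.00) = R$272.80 + 16.2% × R$4,862.00 = R$1,060.44
Training Fund Levy: 2% × R$9,694.00 = R$193.88
Solidarity Surcharge: 1% × R$9,694.00 = R$96.94
Total withheld: R$1,060.44 + R$193.88 + R$96.94 = R$1,351.26
Net pay: R$9,694.00 − R$1,351.26 = R$8,342.74

R$8,342.74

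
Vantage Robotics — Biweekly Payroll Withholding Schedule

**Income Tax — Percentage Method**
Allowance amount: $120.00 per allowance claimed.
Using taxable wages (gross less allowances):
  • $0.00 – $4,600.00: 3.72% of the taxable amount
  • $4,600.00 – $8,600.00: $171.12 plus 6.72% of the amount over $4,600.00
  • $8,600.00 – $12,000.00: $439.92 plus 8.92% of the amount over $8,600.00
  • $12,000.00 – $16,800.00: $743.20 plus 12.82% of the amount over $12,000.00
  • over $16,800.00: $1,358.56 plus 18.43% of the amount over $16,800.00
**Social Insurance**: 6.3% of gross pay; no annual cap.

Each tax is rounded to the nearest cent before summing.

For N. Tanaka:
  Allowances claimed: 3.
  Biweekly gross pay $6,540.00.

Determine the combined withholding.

Income Tax: taxable = $6,540.00 − 3×$120.00 = $6,180.00
  $171.12 + 6.72% × ($6,180.00 − $4,600.00) = $171.12 + 6.72% × $1,580.00 = $277.30
Social Insurance: 6.3% × $6,540.00 = $412.02
Total: $277.30 + $412.02 = $689.32

$689.32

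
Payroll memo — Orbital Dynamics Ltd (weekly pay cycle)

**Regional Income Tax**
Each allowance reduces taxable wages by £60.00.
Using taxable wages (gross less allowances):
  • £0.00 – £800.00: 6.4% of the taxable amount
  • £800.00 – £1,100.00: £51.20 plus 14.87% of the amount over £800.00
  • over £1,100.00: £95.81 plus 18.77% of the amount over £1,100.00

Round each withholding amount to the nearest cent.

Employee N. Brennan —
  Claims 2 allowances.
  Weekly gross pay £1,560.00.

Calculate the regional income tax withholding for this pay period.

£159.63

Regional Income Tax: taxable = £1,560.00 − 2×£60.00 = £1,440.00
  £95.81 + 18.77% × (£1,440.00 − £1,100.00) = £95.81 + 18.77% × £340.00 = £159.63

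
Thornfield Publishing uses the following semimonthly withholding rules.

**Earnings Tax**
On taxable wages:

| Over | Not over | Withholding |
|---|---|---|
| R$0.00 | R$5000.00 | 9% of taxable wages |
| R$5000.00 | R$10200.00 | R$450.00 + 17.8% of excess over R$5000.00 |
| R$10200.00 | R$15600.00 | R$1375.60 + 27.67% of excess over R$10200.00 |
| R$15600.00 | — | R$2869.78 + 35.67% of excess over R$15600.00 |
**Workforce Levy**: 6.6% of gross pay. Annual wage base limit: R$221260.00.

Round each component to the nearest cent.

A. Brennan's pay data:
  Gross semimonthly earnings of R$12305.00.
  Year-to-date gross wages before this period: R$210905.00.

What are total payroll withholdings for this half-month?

R$2641.48

Earnings Tax: taxable = R$12305.00
  R$1375.60 + 27.67% × (R$12305.00 − R$10200.00) = R$1375.60 + 27.67% × R$2105.00 = R$1958.05
Workforce Levy: cap R$221260.00 − YTD R$210905.00 = R$10355.00 subject; 6.6% × R$10355.00 = R$683.43
Total: R$1958.05 + R$683.43 = R$2641.48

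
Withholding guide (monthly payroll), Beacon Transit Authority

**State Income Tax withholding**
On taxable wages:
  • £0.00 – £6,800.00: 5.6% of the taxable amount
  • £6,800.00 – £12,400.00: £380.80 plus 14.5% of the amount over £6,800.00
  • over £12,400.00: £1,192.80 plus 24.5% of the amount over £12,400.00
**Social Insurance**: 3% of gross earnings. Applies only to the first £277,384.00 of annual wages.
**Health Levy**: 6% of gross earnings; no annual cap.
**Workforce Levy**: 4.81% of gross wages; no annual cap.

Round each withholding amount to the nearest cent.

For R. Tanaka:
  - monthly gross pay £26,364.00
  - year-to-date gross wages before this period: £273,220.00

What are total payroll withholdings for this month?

State Income Tax: taxable = £26,364.00
  £1,192.80 + 24.5% × (£26,364.00 − £12,400.00) = £1,192.80 + 24.5% × £13,964.00 = £4,613.98
Social Insurance: cap £277,384.00 − YTD £273,220.00 = £4,164.00 subject; 3% × £4,164.00 = £124.92
Health Levy: 6% × £26,364.00 = £1,581.84
Workforce Levy: 4.81% × £26,364.00 = £1,268.11
Total: £4,613.98 + £124.92 + £1,581.84 + £1,268.11 = £7,588.85

£7,588.85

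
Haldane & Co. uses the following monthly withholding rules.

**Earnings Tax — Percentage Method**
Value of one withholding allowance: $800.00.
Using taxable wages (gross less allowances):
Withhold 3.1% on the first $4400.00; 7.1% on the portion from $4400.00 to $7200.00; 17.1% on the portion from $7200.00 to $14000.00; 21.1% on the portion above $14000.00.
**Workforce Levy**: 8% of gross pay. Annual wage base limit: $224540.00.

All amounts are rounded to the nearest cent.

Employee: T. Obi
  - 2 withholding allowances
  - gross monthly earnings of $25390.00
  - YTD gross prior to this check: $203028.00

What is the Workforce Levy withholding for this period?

$1720.96

Workforce Levy: cap $224540.00 − YTD $203028.00 = $21512.00 subject; 8% × $21512.00 = $1720.96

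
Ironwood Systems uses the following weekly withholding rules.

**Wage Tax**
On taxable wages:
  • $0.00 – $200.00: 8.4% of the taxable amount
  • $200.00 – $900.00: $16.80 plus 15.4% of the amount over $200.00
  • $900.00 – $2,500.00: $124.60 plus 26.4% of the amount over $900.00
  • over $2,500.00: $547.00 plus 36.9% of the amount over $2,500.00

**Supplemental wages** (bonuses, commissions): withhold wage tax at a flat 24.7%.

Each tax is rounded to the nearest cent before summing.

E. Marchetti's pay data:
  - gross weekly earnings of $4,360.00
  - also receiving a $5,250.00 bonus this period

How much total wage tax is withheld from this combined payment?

Wage Tax: taxable = $4,360.00
  $547.00 + 36.9% × ($4,360.00 − $2,500.00) = $547.00 + 36.9% × $1,860.00 = $1,233.34
Supplemental (24.7% flat on bonus): 24.7% × $5,250.00 = $1,296.75
Total wage tax: $1,233.34 + $1,296.75 = $2,530.09

$2,530.09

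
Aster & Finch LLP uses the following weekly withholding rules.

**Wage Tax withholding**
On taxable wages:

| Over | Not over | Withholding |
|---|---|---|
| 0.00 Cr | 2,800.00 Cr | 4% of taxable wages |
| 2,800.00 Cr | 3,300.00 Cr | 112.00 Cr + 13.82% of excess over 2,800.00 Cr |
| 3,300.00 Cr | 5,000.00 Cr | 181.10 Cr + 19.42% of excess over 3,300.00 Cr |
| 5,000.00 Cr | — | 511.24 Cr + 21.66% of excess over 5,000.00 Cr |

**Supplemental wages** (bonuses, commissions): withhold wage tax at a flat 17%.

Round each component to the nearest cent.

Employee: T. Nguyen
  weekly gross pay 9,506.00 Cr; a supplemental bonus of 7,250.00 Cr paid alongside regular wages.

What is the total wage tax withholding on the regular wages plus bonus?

Wage Tax: taxable = 9,506.00 Cr
  511.24 Cr + 21.66% × (9,506.00 Cr − 5,000.00 Cr) = 511.24 Cr + 21.66% × 4,506.00 Cr = 1,487.24 Cr
Supplemental (17% flat on bonus): 17% × 7,250.00 Cr = 1,232.50 Cr
Total wage tax: 1,487.24 Cr + 1,232.50 Cr = 2,719.74 Cr

2,719.74 Cr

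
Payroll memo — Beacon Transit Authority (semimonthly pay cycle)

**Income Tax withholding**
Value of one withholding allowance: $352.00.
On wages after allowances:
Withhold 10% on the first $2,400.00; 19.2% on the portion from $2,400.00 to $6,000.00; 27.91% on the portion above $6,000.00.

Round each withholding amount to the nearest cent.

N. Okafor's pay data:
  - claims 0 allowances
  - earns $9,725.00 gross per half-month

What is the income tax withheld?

$1,970.85

Income Tax: taxable = $9,725.00
  $931.20 + 27.91% × ($9,725.00 − $6,000.00) = $931.20 + 27.91% × $3,725.00 = $1,970.85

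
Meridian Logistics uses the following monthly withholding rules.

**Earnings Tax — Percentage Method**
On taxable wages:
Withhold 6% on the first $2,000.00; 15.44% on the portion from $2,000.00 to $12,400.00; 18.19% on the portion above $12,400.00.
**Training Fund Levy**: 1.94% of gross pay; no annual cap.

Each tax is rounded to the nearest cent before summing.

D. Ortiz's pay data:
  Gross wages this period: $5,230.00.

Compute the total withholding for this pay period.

$720.17

Earnings Tax: taxable = $5,230.00
  $120.00 + 15.44% × ($5,230.00 − $2,000.00) = $120.00 + 15.44% × $3,230.00 = $618.71
Training Fund Levy: 1.94% × $5,230.00 = $101.46
Total: $618.71 + $101.46 = $720.17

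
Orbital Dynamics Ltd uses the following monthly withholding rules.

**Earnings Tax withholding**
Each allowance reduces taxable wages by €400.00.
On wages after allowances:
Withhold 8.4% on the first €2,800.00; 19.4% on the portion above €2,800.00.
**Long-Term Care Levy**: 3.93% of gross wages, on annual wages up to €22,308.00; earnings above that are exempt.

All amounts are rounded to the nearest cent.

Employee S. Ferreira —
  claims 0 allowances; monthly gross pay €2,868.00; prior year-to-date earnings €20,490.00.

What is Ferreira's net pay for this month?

€2,548.16

Earnings Tax: taxable = €2,868.00
  €235.20 + 19.4% × (€2,868.00 − €2,800.00) = €235.20 + 19.4% × €68.00 = €248.39
Long-Term Care Levy: cap €22,308.00 − YTD €20,490.00 = €1,818.00 subject; 3.93% × €1,818.00 = €71.45
Total withheld: €248.39 + €71.45 = €319.84
Net pay: €2,868.00 − €319.84 = €2,548.16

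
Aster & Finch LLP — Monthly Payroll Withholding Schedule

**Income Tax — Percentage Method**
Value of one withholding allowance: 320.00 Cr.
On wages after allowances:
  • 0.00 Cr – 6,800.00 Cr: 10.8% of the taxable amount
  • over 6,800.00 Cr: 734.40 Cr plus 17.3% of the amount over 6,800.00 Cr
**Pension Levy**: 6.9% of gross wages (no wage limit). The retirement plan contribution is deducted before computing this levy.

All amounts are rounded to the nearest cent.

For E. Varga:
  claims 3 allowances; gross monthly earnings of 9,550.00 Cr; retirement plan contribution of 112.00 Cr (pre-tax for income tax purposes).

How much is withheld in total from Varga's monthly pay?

1,675.91 Cr

Income Tax: taxable = 9,550.00 Cr − 112.00 Cr − 3×320.00 Cr = 8,478.00 Cr
  734.40 Cr + 17.3% × (8,478.00 Cr − 6,800.00 Cr) = 734.40 Cr + 17.3% × 1,678.00 Cr = 1,024.69 Cr
Pension Levy: 6.9% × 9,438.00 Cr = 651.22 Cr
Total: 1,024.69 Cr + 651.22 Cr = 1,675.91 Cr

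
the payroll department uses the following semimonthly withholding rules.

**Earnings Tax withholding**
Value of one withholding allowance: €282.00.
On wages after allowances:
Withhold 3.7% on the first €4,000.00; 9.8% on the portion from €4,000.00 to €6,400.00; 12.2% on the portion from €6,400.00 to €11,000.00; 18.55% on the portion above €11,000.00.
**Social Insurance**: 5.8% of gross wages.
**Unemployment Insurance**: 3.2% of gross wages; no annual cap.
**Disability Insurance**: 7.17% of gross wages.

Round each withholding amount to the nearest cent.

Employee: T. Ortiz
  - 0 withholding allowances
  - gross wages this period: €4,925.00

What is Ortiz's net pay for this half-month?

€3,889.98

Earnings Tax: taxable = €4,925.00
  €148.00 + 9.8% × (€4,925.00 − €4,000.00) = €148.00 + 9.8% × €925.00 = €238.65
Social Insurance: 5.8% × €4,925.00 = €285.65
Unemployment Insurance: 3.2% × €4,925.00 = €157.60
Disability Insurance: 7.17% × €4,925.00 = €353.12
Total withheld: €238.65 + €285.65 + €157.60 + €353.12 = €1,035.02
Net pay: €4,925.00 − €1,035.02 = €3,889.98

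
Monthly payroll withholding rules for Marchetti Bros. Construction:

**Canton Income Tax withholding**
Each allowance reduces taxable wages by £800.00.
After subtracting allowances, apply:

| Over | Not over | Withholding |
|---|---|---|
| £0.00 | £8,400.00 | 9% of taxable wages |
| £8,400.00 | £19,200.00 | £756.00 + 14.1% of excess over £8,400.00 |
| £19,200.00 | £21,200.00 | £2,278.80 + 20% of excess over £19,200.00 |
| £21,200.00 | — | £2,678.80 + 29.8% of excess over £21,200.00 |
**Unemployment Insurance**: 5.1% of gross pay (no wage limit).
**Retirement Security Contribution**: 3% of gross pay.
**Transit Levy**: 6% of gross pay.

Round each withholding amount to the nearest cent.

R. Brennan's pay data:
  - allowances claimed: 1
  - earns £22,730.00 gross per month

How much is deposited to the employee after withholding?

£16,628.73

Canton Income Tax: taxable = £22,730.00 − 1×£800.00 = £21,930.00
  £2,678.80 + 29.8% × (£21,930.00 − £21,200.00) = £2,678.80 + 29.8% × £730.00 = £2,896.34
Unemployment Insurance: 5.1% × £22,730.00 = £1,159.23
Retirement Security Contribution: 3% × £22,730.00 = £681.90
Transit Levy: 6% × £22,730.00 = £1,363.80
Total withheld: £2,896.34 + £1,159.23 + £681.90 + £1,363.80 = £6,101.27
Net pay: £22,730.00 − £6,101.27 = £16,628.73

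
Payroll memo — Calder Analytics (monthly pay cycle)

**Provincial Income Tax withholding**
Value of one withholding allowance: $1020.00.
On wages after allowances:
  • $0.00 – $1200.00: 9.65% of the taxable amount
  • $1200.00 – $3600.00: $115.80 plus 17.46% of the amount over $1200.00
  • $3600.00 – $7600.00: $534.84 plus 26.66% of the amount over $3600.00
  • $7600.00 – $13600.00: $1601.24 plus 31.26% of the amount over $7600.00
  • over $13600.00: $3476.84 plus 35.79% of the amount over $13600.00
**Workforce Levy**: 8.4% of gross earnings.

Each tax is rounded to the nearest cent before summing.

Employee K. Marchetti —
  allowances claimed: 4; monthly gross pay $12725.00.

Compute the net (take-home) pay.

$9728.19

Provincial Income Tax: taxable = $12725.00 − 4×$1020.00 = $8645.00
  $1601.24 + 31.26% × ($8645.00 − $7600.00) = $1601.24 + 31.26% × $1045.00 = $1927.91
Workforce Levy: 8.4% × $12725.00 = $1068.90
Total withheld: $1927.91 + $1068.90 = $2996.81
Net pay: $12725.00 − $2996.81 = $9728.19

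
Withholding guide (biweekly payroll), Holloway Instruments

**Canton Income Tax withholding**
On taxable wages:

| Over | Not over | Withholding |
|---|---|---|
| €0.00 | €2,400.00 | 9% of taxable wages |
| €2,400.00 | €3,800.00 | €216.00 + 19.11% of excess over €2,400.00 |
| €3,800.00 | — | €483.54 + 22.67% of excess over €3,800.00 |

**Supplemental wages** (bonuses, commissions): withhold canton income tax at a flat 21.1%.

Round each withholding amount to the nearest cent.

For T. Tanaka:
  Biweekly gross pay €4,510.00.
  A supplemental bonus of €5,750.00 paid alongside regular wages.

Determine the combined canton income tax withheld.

€1,857.75

Canton Income Tax: taxable = €4,510.00
  €483.54 + 22.67% × (€4,510.00 − €3,800.00) = €483.54 + 22.67% × €710.00 = €644.50
Supplemental (21.1% flat on bonus): 21.1% × €5,750.00 = €1,213.25
Total canton income tax: €644.50 + €1,213.25 = €1,857.75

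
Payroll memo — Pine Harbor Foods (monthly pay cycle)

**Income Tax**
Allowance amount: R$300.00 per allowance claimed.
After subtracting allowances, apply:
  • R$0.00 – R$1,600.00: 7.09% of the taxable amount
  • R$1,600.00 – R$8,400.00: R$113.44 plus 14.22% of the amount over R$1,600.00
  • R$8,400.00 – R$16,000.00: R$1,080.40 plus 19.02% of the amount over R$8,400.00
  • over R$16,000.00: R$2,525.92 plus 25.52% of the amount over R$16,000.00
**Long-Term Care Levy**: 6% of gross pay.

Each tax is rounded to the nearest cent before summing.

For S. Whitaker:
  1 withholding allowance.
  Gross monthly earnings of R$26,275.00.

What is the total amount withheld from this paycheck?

Income Tax: taxable = R$26,275.00 − 1×R$300.00 = R$25,975.00
  R$2,525.92 + 25.52% × (R$25,975.00 − R$16,000.00) = R$2,525.92 + 25.52% × R$9,975.00 = R$5,071.54
Long-Term Care Levy: 6% × R$26,275.00 = R$1,576.50
Total: R$5,071.54 + R$1,576.50 = R$6,648.04

R$6,648.04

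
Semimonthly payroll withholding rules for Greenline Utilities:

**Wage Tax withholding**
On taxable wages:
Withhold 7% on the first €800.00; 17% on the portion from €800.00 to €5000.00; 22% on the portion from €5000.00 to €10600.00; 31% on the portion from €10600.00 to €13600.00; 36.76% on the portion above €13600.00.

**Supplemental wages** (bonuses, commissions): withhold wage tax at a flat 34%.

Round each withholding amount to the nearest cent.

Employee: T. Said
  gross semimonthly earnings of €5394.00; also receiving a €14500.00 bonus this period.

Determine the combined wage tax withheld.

Wage Tax: taxable = €5394.00
  €770.00 + 22% × (€5394.00 − €5000.00) = €770.00 + 22% × €394.00 = €856.68
Supplemental (34% flat on bonus): 34% × €14500.00 = €4930.00
Total wage tax: €856.68 + €4930.00 = €5786.68

€5786.68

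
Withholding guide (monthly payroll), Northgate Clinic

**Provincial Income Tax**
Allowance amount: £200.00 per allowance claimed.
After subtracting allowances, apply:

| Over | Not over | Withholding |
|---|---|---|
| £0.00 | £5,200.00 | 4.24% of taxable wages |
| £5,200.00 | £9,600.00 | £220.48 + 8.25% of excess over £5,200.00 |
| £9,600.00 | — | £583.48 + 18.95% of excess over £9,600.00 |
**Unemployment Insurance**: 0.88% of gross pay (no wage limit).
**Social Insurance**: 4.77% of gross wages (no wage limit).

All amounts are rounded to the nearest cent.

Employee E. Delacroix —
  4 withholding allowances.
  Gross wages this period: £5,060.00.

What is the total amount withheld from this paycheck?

£466.51

Provincial Income Tax: taxable = £5,060.00 − 4×£200.00 = £4,260.00
  4.24% × £4,260.00 = £180.62
Unemployment Insurance: 0.88% × £5,060.00 = £44.53
Social Insurance: 4.77% × £5,060.00 = £241.36
Total: £180.62 + £44.53 + £241.36 = £466.51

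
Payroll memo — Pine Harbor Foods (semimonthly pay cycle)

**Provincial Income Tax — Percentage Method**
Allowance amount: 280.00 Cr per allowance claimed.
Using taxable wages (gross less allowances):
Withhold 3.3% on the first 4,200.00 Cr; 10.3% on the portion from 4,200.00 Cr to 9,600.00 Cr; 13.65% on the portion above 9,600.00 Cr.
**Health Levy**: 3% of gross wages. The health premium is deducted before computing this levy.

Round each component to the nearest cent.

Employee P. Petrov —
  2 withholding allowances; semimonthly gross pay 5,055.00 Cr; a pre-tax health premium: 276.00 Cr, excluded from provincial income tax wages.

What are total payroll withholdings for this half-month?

283.93 Cr

Provincial Income Tax: taxable = 5,055.00 Cr − 276.00 Cr − 2×280.00 Cr = 4,219.00 Cr
  138.60 Cr + 10.3% × (4,219.00 Cr − 4,200.00 Cr) = 138.60 Cr + 10.3% × 19.00 Cr = 140.56 Cr
Health Levy: 3% × 4,779.00 Cr = 143.37 Cr
Total: 140.56 Cr + 143.37 Cr = 283.93 Cr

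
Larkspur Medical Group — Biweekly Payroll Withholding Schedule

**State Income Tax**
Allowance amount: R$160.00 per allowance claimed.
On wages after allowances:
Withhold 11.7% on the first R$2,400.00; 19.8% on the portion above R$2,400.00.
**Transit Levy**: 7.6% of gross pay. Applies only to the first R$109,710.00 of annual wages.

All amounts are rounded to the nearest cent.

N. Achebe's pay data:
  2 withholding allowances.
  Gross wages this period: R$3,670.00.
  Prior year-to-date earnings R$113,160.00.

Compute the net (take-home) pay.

R$3,201.10

State Income Tax: taxable = R$3,670.00 − 2×R$160.00 = R$3,350.00
  R$280.80 + 19.8% × (R$3,350.00 − R$2,400.00) = R$280.80 + 19.8% × R$950.00 = R$468.90
Transit Levy: YTD R$113,160.00 ≥ cap R$109,710.00 → R$0.00
Total withheld: R$468.90 + R$0.00 = R$468.90
Net pay: R$3,670.00 − R$468.90 = R$3,201.10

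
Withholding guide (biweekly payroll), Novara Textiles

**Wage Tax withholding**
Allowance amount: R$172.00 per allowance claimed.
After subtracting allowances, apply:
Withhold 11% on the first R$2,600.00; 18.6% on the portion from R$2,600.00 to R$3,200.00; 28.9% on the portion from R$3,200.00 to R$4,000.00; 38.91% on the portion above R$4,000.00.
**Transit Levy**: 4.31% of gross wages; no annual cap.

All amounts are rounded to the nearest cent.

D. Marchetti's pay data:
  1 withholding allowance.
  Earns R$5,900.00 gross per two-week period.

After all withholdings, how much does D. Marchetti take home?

Wage Tax: taxable = R$5,900.00 − 1×R$172.00 = R$5,728.00
  R$628.80 + 38.91% × (R$5,728.00 − R$4,000.00) = R$628.80 + 38.91% × R$1,728.00 = R$1,301.16
Transit Levy: 4.31% × R$5,900.00 = R$254.29
Total withheld: R$1,301.16 + R$254.29 = R$1,555.45
Net pay: R$5,900.00 − R$1,555.45 = R$4,344.55

R$4,344.55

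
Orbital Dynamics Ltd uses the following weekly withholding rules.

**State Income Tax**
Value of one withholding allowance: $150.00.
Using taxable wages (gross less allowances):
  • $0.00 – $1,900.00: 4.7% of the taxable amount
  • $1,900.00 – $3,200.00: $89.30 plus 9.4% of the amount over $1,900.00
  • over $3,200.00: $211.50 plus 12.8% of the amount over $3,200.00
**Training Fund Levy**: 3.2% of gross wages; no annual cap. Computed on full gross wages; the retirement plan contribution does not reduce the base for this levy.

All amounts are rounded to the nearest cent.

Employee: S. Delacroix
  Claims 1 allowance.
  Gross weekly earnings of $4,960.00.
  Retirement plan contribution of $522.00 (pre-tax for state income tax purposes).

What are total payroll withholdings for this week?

State Income Tax: taxable = $4,960.00 − $522.00 − 1×$150.00 = $4,288.00
  $211.50 + 12.8% × ($4,288.00 − $3,200.00) = $211.50 + 12.8% × $1,088.00 = $350.76
Training Fund Levy: 3.2% × $4,960.00 = $158.72
Total: $350.76 + $158.72 = $509.48

$509.48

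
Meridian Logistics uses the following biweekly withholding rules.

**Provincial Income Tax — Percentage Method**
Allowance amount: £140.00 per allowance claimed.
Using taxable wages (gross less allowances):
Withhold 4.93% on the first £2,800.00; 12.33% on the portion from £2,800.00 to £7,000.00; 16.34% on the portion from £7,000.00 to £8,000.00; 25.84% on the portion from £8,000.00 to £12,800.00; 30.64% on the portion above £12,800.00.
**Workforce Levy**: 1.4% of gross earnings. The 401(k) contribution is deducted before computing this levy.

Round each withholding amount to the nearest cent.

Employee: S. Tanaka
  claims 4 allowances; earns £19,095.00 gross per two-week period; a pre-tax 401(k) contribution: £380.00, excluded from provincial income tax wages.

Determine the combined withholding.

£3,962.40

Provincial Income Tax: taxable = £19,095.00 − £380.00 − 4×£140.00 = £18,155.00
  £2,059.62 + 30.64% × (£18,155.00 − £12,800.00) = £2,059.62 + 30.64% × £5,355.00 = £3,700.39
Workforce Levy: 1.4% × £18,715.00 = £262.01
Total: £3,700.39 + £262.01 = £3,962.40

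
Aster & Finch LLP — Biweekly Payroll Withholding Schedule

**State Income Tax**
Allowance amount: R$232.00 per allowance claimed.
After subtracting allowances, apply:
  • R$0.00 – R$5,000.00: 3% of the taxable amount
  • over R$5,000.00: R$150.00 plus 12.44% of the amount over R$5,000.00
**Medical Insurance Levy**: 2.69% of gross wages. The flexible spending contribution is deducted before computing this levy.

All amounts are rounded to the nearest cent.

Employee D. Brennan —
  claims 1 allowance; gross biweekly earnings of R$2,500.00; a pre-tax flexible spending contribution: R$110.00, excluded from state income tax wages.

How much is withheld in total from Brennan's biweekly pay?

State Income Tax: taxable = R$2,500.00 − R$110.00 − 1×R$232.00 = R$2,158.00
  3% × R$2,158.00 = R$64.74
Medical Insurance Levy: 2.69% × R$2,390.00 = R$64.29
Total: R$64.74 + R$64.29 = R$129.03

R$129.03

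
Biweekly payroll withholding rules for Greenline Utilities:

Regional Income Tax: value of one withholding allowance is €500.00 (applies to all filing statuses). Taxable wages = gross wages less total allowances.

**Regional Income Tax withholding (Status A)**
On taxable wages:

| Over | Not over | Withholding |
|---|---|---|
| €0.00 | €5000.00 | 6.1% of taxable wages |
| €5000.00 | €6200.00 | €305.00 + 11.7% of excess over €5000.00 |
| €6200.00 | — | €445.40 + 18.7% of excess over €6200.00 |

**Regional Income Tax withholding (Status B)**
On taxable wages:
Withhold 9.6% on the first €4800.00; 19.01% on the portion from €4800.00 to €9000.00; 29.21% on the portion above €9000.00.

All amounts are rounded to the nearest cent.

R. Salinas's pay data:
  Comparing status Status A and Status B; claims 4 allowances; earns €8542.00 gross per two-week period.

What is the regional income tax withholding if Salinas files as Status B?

Regional Income Tax (Status B): taxable = €8542.00 − 4×€500.00 = €6542.00
  €460.80 + 19.01% × (€6542.00 − €4800.00) = €460.80 + 19.01% × €1742.00 = €791.95

€791.95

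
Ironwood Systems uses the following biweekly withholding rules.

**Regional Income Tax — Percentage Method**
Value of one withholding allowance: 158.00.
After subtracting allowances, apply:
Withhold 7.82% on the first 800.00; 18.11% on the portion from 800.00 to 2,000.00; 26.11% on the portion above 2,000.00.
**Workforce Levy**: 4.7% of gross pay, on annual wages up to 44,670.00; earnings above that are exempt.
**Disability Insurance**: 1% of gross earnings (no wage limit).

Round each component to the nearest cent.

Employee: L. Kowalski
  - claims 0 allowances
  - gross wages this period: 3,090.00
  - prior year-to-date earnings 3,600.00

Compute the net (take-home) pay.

2,349.39

Regional Income Tax: taxable = 3,090.00
  279.88 + 26.11% × (3,090.00 − 2,000.00) = 279.88 + 26.11% × 1,090.00 = 564.48
Workforce Levy: 4.7% × 3,090.00 = 145.23
Disability Insurance: 1% × 3,090.00 = 30.90
Total withheld: 564.48 + 145.23 + 30.90 = 740.61
Net pay: 3,090.00 − 740.61 = 2,349.39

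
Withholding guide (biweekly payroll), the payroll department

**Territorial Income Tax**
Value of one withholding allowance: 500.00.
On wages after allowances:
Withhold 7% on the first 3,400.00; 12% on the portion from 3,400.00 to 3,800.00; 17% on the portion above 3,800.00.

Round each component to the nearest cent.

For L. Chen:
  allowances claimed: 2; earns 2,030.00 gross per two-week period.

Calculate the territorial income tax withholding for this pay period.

72.10

Territorial Income Tax: taxable = 2,030.00 − 2×500.00 = 1,030.00
  7% × 1,030.00 = 72.10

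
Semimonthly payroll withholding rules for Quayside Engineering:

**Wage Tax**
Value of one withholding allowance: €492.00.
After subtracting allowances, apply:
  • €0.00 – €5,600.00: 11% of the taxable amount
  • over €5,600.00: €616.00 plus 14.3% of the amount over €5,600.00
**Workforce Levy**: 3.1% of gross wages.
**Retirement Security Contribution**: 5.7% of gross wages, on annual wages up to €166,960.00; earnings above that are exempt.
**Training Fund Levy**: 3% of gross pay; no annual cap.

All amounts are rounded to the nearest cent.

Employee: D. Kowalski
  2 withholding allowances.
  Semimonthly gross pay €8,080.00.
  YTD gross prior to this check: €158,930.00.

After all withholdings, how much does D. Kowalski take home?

Wage Tax: taxable = €8,080.00 − 2×€492.00 = €7,096.00
  €616.00 + 14.3% × (€7,096.00 − €5,600.00) = €616.00 + 14.3% × €1,496.00 = €829.93
Workforce Levy: 3.1% × €8,080.00 = €250.48
Retirement Security Contribution: cap €166,960.00 − YTD €158,930.00 = €8,030.00 subject; 5.7% × €8,030.00 = €457.71
Training Fund Levy: 3% × €8,080.00 = €242.40
Total withheld: €829.93 + €250.48 + €457.71 + €242.40 = €1,780.52
Net pay: €8,080.00 − €1,780.52 = €6,299.48

€6,299.48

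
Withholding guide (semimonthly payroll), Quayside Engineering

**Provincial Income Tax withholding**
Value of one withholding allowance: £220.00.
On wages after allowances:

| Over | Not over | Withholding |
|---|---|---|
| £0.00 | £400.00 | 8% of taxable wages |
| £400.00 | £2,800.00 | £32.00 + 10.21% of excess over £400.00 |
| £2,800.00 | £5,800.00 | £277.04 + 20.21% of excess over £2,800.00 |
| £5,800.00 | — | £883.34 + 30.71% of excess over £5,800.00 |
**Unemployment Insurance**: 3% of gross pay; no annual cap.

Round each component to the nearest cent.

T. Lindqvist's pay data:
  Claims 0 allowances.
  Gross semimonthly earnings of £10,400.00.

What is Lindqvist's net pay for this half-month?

£7,792.00

Provincial Income Tax: taxable = £10,400.00
  £883.34 + 30.71% × (£10,400.00 − £5,800.00) = £883.34 + 30.71% × £4,600.00 = £2,296.00
Unemployment Insurance: 3% × £10,400.00 = £312.00
Total withheld: £2,296.00 + £312.00 = £2,608.00
Net pay: £10,400.00 − £2,608.00 = £7,792.00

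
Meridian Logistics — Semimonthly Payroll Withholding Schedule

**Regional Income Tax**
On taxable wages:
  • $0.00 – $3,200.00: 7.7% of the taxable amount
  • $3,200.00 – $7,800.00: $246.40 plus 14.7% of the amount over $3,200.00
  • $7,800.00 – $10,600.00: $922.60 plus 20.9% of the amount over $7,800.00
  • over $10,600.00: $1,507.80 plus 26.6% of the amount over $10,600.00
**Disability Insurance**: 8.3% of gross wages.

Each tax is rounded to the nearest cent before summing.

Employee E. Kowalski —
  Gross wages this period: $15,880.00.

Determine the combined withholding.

$4,230.32

Regional Income Tax: taxable = $15,880.00
  $1,507.80 + 26.6% × ($15,880.00 − $10,600.00) = $1,507.80 + 26.6% × $5,280.00 = $2,912.28
Disability Insurance: 8.3% × $15,880.00 = $1,318.04
Total: $2,912.28 + $1,318.04 = $4,230.32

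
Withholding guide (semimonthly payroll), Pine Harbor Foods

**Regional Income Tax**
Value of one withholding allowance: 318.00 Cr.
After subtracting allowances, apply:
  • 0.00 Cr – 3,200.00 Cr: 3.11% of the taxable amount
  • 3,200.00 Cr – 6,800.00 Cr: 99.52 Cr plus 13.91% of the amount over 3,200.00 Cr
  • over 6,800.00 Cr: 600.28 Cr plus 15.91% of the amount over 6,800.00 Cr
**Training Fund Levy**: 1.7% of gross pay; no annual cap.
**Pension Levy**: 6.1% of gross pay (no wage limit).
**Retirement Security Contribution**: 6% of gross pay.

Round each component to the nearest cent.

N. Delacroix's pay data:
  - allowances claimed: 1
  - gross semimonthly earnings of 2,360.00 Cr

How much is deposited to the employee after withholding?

1,970.81 Cr

Regional Income Tax: taxable = 2,360.00 Cr − 1×318.00 Cr = 2,042.00 Cr
  3.11% × 2,042.00 Cr = 63.51 Cr
Training Fund Levy: 1.7% × 2,360.00 Cr = 40.12 Cr
Pension Levy: 6.1% × 2,360.00 Cr = 143.96 Cr
Retirement Security Contribution: 6% × 2,360.00 Cr = 141.60 Cr
Total withheld: 63.51 Cr + 40.12 Cr + 143.96 Cr + 141.60 Cr = 389.19 Cr
Net pay: 2,360.00 Cr − 389.19 Cr = 1,970.81 Cr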